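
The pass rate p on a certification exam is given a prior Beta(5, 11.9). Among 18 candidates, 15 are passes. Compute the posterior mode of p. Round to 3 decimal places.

Prior: Beta(5, 11.9).
Data: 15 successes in 18 trials. The binomial likelihood contributes p^15(1−p)^3, so the posterior is Beta(5+15, 11.9+3) = Beta(20, 14.9).
For Beta(a, b) with a, b > 1 the mode is (a−1)/(a+b−2) = 19/32.9 ≈ 0.578.

p̂_MAP = 0.578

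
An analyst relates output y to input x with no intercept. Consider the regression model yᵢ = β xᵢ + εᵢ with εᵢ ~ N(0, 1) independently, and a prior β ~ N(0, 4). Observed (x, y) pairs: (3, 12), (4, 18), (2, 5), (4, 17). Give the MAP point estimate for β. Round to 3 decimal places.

log p(β | y) = −Σ(yᵢ − βxᵢ)²/(2·1) − β²/(2·4) + const.
Setting the derivative to zero: Σxᵢ(yᵢ − βxᵢ)/1 − β/4 = 0, so β = Σxᵢyᵢ / (Σxᵢ² + σ²/τ²).
Σxᵢyᵢ = 3·12 + 4·18 + 2·5 + 4·17 = 186; Σxᵢ² = 45; σ²/τ² = 0.25.
β̂_MAP = 186 / (45 + 0.25) = 186/45.25 ≈ 4.110.

β̂_MAP = 4.110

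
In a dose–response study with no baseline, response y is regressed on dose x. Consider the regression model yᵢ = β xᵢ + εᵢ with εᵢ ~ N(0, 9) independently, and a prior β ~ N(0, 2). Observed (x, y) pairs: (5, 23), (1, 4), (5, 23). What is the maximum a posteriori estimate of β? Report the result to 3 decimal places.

β̂_MAP = 4.216

log p(β | y) = −Σ(yᵢ − βxᵢ)²/(2·9) − β²/(2·2) + const.
Setting the derivative to zero: Σxᵢ(yᵢ − βxᵢ)/9 − β/2 = 0, so β = Σxᵢyᵢ / (Σxᵢ² + σ²/τ²).
Σxᵢyᵢ = 5·23 + 1·4 + 5·23 = 234; Σxᵢ² = 51; σ²/τ² = 4.5.
β̂_MAP = 234 / (51 + 4.5) = 234/55.5 ≈ 4.216.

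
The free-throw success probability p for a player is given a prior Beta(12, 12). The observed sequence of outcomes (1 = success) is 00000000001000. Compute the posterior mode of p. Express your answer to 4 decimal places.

Prior: Beta(12, 12).
Data: 1 success in 14 trials (from the sequence). The binomial likelihood contributes p(1−p)^13, so the posterior is Beta(12+1, 12+13) = Beta(13, 25).
For Beta(a, b) with a, b > 1 the mode is (a−1)/(a+b−2) = 12/36 ≈ 0.3333.

p̂_MAP = 0.3333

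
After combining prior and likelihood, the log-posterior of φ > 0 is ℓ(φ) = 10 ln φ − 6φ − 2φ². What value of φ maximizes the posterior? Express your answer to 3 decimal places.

φ̂_MAP = 1.000

ℓ'(φ) = 10/φ − 6 − 4φ. Setting this to zero and multiplying by φ: 4φ² + 6φ − 10 = 0.
φ = (−6 + √(6² + 4·4·10)) / (2·4) = (−6 + √196) / 8 = (−6 + 14)/8 = 1.
ℓ''(φ) = −10/φ² − 4 < 0, confirming a maximum.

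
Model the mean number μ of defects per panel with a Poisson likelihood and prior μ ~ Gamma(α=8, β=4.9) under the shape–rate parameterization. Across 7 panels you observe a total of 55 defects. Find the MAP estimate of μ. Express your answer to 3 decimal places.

Σxᵢ = 55, n = 7.
Posterior ∝ μ^7e^(−4.9μ) · μ^55e^(−7μ) = μ^62e^(−11.9μ), i.e. Gamma(shape=63, rate=11.9).
The mode of a Gamma(a, b) with a ≥ 1 (shape–rate) is (a−1)/b = 62/11.9 ≈ 5.210.

μ̂_MAP = 5.210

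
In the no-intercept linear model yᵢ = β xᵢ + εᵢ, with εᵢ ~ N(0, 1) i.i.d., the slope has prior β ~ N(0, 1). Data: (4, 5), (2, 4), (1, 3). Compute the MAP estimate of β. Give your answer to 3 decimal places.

log p(β | y) = −Σ(yᵢ − βxᵢ)²/(2·1) − β²/(2·1) + const.
Setting the derivative to zero: Σxᵢ(yᵢ − βxᵢ)/1 − β/1 = 0, so β = Σxᵢyᵢ / (Σxᵢ² + σ²/τ²).
Σxᵢyᵢ = 4·5 + 2·4 + 1·3 = 31; Σxᵢ² = 21; σ²/τ² = 1.
β̂_MAP = 31 / (21 + 1) = 31/22 ≈ 1.409.

β̂_MAP = 1.409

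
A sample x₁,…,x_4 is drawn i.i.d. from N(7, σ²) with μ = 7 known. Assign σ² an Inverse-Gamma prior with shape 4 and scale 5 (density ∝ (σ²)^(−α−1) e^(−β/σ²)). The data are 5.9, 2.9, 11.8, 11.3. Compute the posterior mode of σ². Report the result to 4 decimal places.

σ̂²_MAP = 4.9679

Sum of squared deviations about the known mean: SS = (5.9−7)² + (2.9−7)² + (11.8−7)² + (11.3−7)² = 59.55.
The Normal likelihood contributes (σ²)^(−n/2) exp(−SS/(2σ²)), so the posterior is Inverse-Gamma(α + n/2, β + SS/2) = Inverse-Gamma(6, 34.775).
The mode of Inverse-Gamma(a, b) is b/(a+1) = 34.775/7 ≈ 4.9679.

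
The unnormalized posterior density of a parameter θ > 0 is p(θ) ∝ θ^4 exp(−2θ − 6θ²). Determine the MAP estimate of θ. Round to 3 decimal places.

ℓ'(θ) = 4/θ − 2 − 12θ. Setting this to zero and multiplying by θ: 12θ² + 2θ − 4 = 0.
θ = (−2 + √(2² + 4·12·4)) / (2·12) = (−2 + √196) / 24 = (−2 + 14)/24 = 1/2.
ℓ''(θ) = −4/θ² − 12 < 0, confirming a maximum.

θ̂_MAP = 0.500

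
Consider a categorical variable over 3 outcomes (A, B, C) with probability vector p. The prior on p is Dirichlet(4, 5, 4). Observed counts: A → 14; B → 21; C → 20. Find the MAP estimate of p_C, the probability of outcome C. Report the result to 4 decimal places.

MAP estimate of p_C = 0.3538

The posterior is Dirichlet(αᵢ + nᵢ) = Dirichlet(18, 26, 24).
For a Dirichlet(a₁,…,a_K) with all aᵢ > 1, the mode has j-th component (aⱼ − 1)/(Σaᵢ − K).
Here Σaᵢ = 68 and K = 3, so p_C = (24 − 1)/(68 − 3) = 23/65 ≈ 0.3538.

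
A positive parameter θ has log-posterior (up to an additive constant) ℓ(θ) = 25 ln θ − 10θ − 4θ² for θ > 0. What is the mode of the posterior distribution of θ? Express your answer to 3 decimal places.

θ̂_MAP = 1.250

ℓ'(θ) = 25/θ − 10 − 8θ. Setting this to zero and multiplying by θ: 8θ² + 10θ − 25 = 0.
θ = (−10 + √(10² + 4·8·25)) / (2·8) = (−10 + √900) / 16 = (−10 + 30)/16 = 5/4.
ℓ''(θ) = −25/θ² − 8 < 0, confirming a maximum.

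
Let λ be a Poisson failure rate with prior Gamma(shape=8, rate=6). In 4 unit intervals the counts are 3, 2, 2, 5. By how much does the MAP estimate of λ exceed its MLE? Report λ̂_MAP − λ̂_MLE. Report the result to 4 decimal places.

MAP − MLE = -1.1000

Σxᵢ = 12. Posterior is Gamma(20, 10); MAP = (20−1)/10 = 19/10 ≈ 1.90000.
MLE = x̄ = 12/4 ≈ 3.00000.
Difference = 19/10 − 12/4 = -11/10 ≈ -1.1000.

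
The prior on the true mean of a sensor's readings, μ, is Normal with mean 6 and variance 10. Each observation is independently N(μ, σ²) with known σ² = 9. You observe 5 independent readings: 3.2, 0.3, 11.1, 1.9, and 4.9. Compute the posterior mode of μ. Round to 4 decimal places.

μ̂_MAP = 4.5424

n = 5; x̄ = (3.2 + 0.3 + 11.1 + 1.9 + 4.9)/5 = 21.4/5 = 4.28.
For a Normal prior and Normal likelihood with known variance, the posterior is Normal; its mode equals its mean, the precision-weighted average.
Prior precision 1/σ₀² = 1/10 = 0.1; data precision n/σ² = 5/9.
μ̂ = (0.1·6 + (5/9)·4.28) / (0.1 + 5/9) = (134/45)/(59/90) = 268/59 ≈ 4.5424.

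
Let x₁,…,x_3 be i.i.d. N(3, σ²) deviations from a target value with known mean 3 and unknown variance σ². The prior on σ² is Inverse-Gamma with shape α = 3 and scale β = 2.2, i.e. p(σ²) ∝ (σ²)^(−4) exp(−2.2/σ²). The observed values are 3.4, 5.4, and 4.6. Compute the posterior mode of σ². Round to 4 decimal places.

σ̂²_MAP = 1.1709

Sum of squared deviations about the known mean: SS = (3.4−3)² + (5.4−3)² + (4.6−3)² = 8.48.
The Normal likelihood contributes (σ²)^(−n/2) exp(−SS/(2σ²)), so the posterior is Inverse-Gamma(α + n/2, β + SS/2) = Inverse-Gamma(4.5, 6.44).
The mode of Inverse-Gamma(a, b) is b/(a+1) = 6.44/5.5 ≈ 1.1709.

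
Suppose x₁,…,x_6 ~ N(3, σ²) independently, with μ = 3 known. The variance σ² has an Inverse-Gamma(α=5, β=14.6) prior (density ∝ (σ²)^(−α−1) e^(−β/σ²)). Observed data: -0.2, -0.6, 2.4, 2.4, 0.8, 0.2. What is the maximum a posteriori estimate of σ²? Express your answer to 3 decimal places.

σ̂²_MAP = 3.656

Sum of squared deviations about the known mean: SS = (-0.2−3)² + (-0.6−3)² + (2.4−3)² + (2.4−3)² + (0.8−3)² + (0.2−3)² = 36.6.
The Normal likelihood contributes (σ²)^(−n/2) exp(−SS/(2σ²)), so the posterior is Inverse-Gamma(α + n/2, β + SS/2) = Inverse-Gamma(8, 32.9).
The mode of Inverse-Gamma(a, b) is b/(a+1) = 32.9/9 ≈ 3.656.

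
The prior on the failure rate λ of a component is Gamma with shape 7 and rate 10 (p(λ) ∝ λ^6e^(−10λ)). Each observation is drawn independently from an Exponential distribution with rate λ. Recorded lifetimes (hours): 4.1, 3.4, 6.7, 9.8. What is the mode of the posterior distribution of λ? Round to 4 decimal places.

λ̂_MAP = 0.2941

The Exponential(rate=λ) likelihood is ∝ λ^n e^(−λΣtᵢ). Here n = 4 and Σtᵢ = 4.1 + 3.4 + 6.7 + 9.8 = 24.
Posterior ∝ λ^6e^(−10λ) · λ^4e^(−24λ) = λ^10e^(−34λ), i.e. Gamma(11, 34).
Mode = (a−1)/b = 10/34 ≈ 0.2941.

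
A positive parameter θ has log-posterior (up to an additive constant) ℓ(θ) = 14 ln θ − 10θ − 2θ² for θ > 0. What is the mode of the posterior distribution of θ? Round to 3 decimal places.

θ̂_MAP = 1.000

ℓ'(θ) = 14/θ − 10 − 4θ. Setting this to zero and multiplying by θ: 4θ² + 10θ − 14 = 0.
θ = (−10 + √(10² + 4·4·14)) / (2·4) = (−10 + √324) / 8 = (−10 + 18)/8 = 1.
ℓ''(θ) = −14/θ² − 4 < 0, confirming a maximum.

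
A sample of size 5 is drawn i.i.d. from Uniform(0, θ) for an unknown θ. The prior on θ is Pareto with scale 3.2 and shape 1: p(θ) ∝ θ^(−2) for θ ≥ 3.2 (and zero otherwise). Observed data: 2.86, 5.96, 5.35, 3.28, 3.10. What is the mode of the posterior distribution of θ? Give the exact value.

The Uniform(0, θ) likelihood is θ^(−n) for θ ≥ max(xᵢ), zero otherwise. Here max(xᵢ) = 5.96.
Posterior ∝ θ^(−2) · θ^(−5) = θ^(−7) on θ ≥ max(3.2, 5.96) = 5.96.
This density is strictly decreasing in θ, so the posterior mode lies at the lower boundary of the support.

θ̂_MAP = 5.96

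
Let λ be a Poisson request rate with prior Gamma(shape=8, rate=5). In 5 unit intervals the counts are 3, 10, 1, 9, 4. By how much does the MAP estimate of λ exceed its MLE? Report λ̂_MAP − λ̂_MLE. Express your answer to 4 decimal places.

MAP − MLE = -2.0000

Σxᵢ = 27. Posterior is Gamma(35, 10); MAP = (35−1)/10 = 34/10 ≈ 3.40000.
MLE = x̄ = 27/5 ≈ 5.40000.
Difference = 34/10 − 27/5 = -2 ≈ -2.0000.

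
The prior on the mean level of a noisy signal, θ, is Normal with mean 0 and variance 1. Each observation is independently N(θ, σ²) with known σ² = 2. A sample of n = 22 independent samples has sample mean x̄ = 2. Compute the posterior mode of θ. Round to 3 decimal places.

n = 22, x̄ = 2.
For a Normal prior and Normal likelihood with known variance, the posterior is Normal; its mode equals its mean, the precision-weighted average.
Prior precision 1/σ₀² = 1/1 = 1; data precision n/σ² = 22/2 = 11.
θ̂ = (1·0 + 11·2) / (1 + 11) = 22/12 = 11/6 ≈ 1.833.

θ̂_MAP = 1.833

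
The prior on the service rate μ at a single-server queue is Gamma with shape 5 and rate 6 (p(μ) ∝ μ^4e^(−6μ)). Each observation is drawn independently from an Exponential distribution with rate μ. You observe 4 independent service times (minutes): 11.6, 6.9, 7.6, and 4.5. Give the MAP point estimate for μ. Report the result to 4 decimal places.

The Exponential(rate=μ) likelihood is ∝ μ^n e^(−μΣtᵢ). Here n = 4 and Σtᵢ = 11.6 + 6.9 + 7.6 + 4.5 = 30.6.
Posterior ∝ μ^4e^(−6μ) · μ^4e^(−30.6μ) = μ^8e^(−36.6μ), i.e. Gamma(9, 36.6).
Mode = (a−1)/b = 8/36.6 ≈ 0.2186.

μ̂_MAP = 0.2186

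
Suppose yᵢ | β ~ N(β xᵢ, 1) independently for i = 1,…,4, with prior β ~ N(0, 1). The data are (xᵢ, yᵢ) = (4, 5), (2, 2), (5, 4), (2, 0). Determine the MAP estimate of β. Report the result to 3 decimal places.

log p(β | y) = −Σ(yᵢ − βxᵢ)²/(2·1) − β²/(2·1) + const.
Setting the derivative to zero: Σxᵢ(yᵢ − βxᵢ)/1 − β/1 = 0, so β = Σxᵢyᵢ / (Σxᵢ² + σ²/τ²).
Σxᵢyᵢ = 4·5 + 2·2 + 5·4 + 2·0 = 44; Σxᵢ² = 49; σ²/τ² = 1.
β̂_MAP = 44 / (49 + 1) = 44/50 ≈ 0.880.

β̂_MAP = 0.880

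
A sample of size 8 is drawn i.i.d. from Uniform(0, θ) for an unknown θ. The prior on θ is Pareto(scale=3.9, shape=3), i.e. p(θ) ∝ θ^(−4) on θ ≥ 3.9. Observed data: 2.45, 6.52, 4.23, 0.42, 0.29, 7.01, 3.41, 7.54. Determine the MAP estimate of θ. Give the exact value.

The Uniform(0, θ) likelihood is θ^(−n) for θ ≥ max(xᵢ), zero otherwise. Here max(xᵢ) = 7.54.
Posterior ∝ θ^(−4) · θ^(−8) = θ^(−12) on θ ≥ max(3.9, 7.54) = 7.54.
This density is strictly decreasing in θ, so the posterior mode lies at the lower boundary of the support.

θ̂_MAP = 7.54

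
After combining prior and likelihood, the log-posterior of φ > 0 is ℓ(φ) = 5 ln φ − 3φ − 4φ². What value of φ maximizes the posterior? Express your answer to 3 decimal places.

φ̂_MAP = 0.625

ℓ'(φ) = 5/φ − 3 − 8φ. Setting this to zero and multiplying by φ: 8φ² + 3φ − 5 = 0.
φ = (−3 + √(3² + 4·8·5)) / (2·8) = (−3 + √169) / 16 = (−3 + 13)/16 = 5/8.
ℓ''(φ) = −5/φ² − 8 < 0, confirming a maximum.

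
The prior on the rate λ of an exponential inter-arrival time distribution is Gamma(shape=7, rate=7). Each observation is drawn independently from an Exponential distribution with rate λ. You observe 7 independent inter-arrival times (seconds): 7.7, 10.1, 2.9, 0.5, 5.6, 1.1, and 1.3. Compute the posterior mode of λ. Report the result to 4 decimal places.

λ̂_MAP = 0.3591

The Exponential(rate=λ) likelihood is ∝ λ^n e^(−λΣtᵢ). Here n = 7 and Σtᵢ = 7.7 + 10.1 + 2.9 + 0.5 + 5.6 + 1.1 + 1.3 = 29.2.
Posterior ∝ λ^6e^(−7λ) · λ^7e^(−29.2λ) = λ^13e^(−36.2λ), i.e. Gamma(14, 36.2).
Mode = (a−1)/b = 13/36.2 ≈ 0.3591.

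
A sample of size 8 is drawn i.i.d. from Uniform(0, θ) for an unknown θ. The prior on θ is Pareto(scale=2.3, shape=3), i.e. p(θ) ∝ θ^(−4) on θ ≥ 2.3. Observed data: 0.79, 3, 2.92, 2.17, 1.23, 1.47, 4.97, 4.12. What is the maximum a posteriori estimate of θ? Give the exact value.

θ̂_MAP = 4.97

The Uniform(0, θ) likelihood is θ^(−n) for θ ≥ max(xᵢ), zero otherwise. Here max(xᵢ) = 4.97.
Posterior ∝ θ^(−4) · θ^(−8) = θ^(−12) on θ ≥ max(2.3, 4.97) = 4.97.
This density is strictly decreasing in θ, so the posterior mode lies at the lower boundary of the support.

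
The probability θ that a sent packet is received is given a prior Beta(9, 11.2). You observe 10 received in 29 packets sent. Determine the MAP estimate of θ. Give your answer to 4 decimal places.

Prior: Beta(9, 11.2).
Data: 10 successes in 29 trials. The binomial likelihood contributes θ^10(1−θ)^19, so the posterior is Beta(9+10, 11.2+19) = Beta(19, 30.2).
For Beta(a, b) with a, b > 1 the mode is (a−1)/(a+b−2) = 18/47.2 ≈ 0.3814.

θ̂_MAP = 0.3814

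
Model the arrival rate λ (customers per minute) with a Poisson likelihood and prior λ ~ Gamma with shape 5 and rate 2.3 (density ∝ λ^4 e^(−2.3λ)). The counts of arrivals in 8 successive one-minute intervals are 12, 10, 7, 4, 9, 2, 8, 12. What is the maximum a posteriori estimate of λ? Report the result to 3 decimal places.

Σxᵢ = 12+10+7+4+9+2+8+12 = 64, with n = 8.
Posterior ∝ λ^4e^(−2.3λ) · λ^64e^(−8λ) = λ^68e^(−10.3λ), i.e. Gamma(shape=69, rate=10.3).
The mode of a Gamma(a, b) with a ≥ 1 (shape–rate) is (a−1)/b = 68/10.3 ≈ 6.602.

λ̂_MAP = 6.602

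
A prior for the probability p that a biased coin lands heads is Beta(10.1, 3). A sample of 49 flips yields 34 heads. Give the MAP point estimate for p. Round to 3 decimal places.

Prior: Beta(10.1, 3).
Data: 34 successes in 49 trials. The binomial likelihood contributes p^34(1−p)^15, so the posterior is Beta(10.1+34, 3+15) = Beta(44.1, 18).
For Beta(a, b) with a, b > 1 the mode is (a−1)/(a+b−2) = 43.1/60.1 ≈ 0.717.

p̂_MAP = 0.717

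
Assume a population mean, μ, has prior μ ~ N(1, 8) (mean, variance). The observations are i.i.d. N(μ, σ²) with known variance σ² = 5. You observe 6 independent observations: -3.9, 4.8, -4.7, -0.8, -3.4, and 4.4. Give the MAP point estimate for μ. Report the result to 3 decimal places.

n = 6; x̄ = ((-3.9) + 4.8 + (-4.7) + (-0.8) + (-3.4) + 4.4)/6 = -3.6/6 = -0.6.
For a Normal prior and Normal likelihood with known variance, the posterior is Normal; its mode equals its mean, the precision-weighted average.
Prior precision 1/σ₀² = 1/8 = 0.125; data precision n/σ² = 6/5 = 1.2.
μ̂ = (0.125·1 + 1.2·(-0.6)) / (0.125 + 1.2) = (-0.595)/1.325 = -119/265 ≈ -0.449.

μ̂_MAP = -0.449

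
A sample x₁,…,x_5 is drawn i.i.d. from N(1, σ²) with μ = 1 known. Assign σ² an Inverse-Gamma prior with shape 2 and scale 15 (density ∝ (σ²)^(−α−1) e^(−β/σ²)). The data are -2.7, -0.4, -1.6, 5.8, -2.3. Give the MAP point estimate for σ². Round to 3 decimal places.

Sum of squared deviations about the known mean: SS = (-2.7−1)² + (-0.4−1)² + (-1.6−1)² + (5.8−1)² + (-2.3−1)² = 56.34.
The Normal likelihood contributes (σ²)^(−n/2) exp(−SS/(2σ²)), so the posterior is Inverse-Gamma(α + n/2, β + SS/2) = Inverse-Gamma(4.5, 43.17).
The mode of Inverse-Gamma(a, b) is b/(a+1) = 43.17/5.5 ≈ 7.849.

σ̂²_MAP = 7.849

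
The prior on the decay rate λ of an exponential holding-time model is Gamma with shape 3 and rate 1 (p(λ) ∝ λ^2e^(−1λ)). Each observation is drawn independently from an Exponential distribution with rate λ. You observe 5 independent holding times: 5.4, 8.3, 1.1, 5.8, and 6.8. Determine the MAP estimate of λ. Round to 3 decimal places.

The Exponential(rate=λ) likelihood is ∝ λ^n e^(−λΣtᵢ). Here n = 5 and Σtᵢ = 5.4 + 8.3 + 1.1 + 5.8 + 6.8 = 27.4.
Posterior ∝ λ^2e^(−1λ) · λ^5e^(−27.4λ) = λ^7e^(−28.4λ), i.e. Gamma(8, 28.4).
Mode = (a−1)/b = 7/28.4 ≈ 0.246.

λ̂_MAP = 0.246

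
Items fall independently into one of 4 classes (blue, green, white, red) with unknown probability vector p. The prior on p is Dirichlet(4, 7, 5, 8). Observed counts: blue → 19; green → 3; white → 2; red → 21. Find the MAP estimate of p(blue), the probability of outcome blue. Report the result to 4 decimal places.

MAP estimate of p(blue) = 0.3385

The posterior is Dirichlet(αᵢ + nᵢ) = Dirichlet(23, 10, 7, 29).
For a Dirichlet(a₁,…,a_K) with all aᵢ > 1, the mode has j-th component (aⱼ − 1)/(Σaᵢ − K).
Here Σaᵢ = 69 and K = 4, so p(blue) = (23 − 1)/(69 − 4) = 22/65 ≈ 0.3385.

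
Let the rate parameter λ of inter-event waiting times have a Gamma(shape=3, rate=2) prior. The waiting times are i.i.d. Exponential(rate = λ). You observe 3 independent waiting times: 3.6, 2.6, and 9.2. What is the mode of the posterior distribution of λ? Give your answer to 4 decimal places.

λ̂_MAP = 0.2874

The Exponential(rate=λ) likelihood is ∝ λ^n e^(−λΣtᵢ). Here n = 3 and Σtᵢ = 3.6 + 2.6 + 9.2 = 15.4.
Posterior ∝ λ^2e^(−2λ) · λ^3e^(−15.4λ) = λ^5e^(−17.4λ), i.e. Gamma(6, 17.4).
Mode = (a−1)/b = 5/17.4 ≈ 0.2874.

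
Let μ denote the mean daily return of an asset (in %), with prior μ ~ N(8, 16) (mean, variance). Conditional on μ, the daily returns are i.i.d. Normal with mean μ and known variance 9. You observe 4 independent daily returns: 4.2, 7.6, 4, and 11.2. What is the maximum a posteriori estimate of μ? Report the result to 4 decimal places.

n = 4; x̄ = (4.2 + 7.6 + 4 + 11.2)/4 = 27/4 = 6.75.
For a Normal prior and Normal likelihood with known variance, the posterior is Normal; its mode equals its mean, the precision-weighted average.
Prior precision 1/σ₀² = 1/16 = 0.0625; data precision n/σ² = 4/9.
μ̂ = (0.0625·8 + (4/9)·6.75) / (0.0625 + 4/9) = 3.5/(73/144) = 504/73 ≈ 6.9041.

μ̂_MAP = 6.9041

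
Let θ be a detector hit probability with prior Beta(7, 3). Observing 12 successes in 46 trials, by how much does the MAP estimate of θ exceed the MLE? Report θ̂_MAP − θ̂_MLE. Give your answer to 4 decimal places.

Posterior is Beta(19, 37); MAP = (19−1)/(56−2) = 18/54 ≈ 0.33333.
MLE ignores the prior: θ̂_MLE = k/n = 12/46 ≈ 0.26087.
Difference = 18/54 − 12/46 = 5/69 ≈ 0.0725.

MAP − MLE = 0.0725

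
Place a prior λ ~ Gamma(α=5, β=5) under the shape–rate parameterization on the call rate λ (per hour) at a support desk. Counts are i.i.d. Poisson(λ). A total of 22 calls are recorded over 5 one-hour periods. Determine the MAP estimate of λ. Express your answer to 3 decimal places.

Σxᵢ = 22, n = 5.
Posterior ∝ λ^4e^(−5λ) · λ^22e^(−5λ) = λ^26e^(−10λ), i.e. Gamma(shape=27, rate=10).
The mode of a Gamma(a, b) with a ≥ 1 (shape–rate) is (a−1)/b = 26/10 ≈ 2.600.

λ̂_MAP = 2.600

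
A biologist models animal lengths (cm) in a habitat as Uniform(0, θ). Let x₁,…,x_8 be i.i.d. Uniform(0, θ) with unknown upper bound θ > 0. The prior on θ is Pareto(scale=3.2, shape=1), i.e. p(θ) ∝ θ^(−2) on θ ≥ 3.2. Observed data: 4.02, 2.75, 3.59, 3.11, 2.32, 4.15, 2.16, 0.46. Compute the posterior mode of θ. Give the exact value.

The Uniform(0, θ) likelihood is θ^(−n) for θ ≥ max(xᵢ), zero otherwise. Here max(xᵢ) = 4.15.
Posterior ∝ θ^(−2) · θ^(−8) = θ^(−10) on θ ≥ max(3.2, 4.15) = 4.15.
This density is strictly decreasing in θ, so the posterior mode lies at the lower boundary of the support.

θ̂_MAP = 4.15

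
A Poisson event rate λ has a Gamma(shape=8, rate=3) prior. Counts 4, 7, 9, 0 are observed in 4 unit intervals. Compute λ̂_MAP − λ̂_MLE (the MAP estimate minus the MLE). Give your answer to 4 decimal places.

Σxᵢ = 20. Posterior is Gamma(28, 7); MAP = (28−1)/7 = 27/7 ≈ 3.85714.
MLE = x̄ = 20/4 ≈ 5.00000.
Difference = 27/7 − 20/4 = -8/7 ≈ -1.1429.

MAP − MLE = -1.1429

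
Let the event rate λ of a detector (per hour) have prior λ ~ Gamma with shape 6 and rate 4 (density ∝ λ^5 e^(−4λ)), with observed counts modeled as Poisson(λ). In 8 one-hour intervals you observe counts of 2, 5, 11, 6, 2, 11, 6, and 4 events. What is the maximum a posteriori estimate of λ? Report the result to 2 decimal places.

λ̂_MAP = 4.33

Σxᵢ = 2+5+11+6+2+11+6+4 = 47, with n = 8.
Posterior ∝ λ^5e^(−4λ) · λ^47e^(−8λ) = λ^52e^(−12λ), i.e. Gamma(shape=53, rate=12).
The mode of a Gamma(a, b) with a ≥ 1 (shape–rate) is (a−1)/b = 52/12 ≈ 4.33.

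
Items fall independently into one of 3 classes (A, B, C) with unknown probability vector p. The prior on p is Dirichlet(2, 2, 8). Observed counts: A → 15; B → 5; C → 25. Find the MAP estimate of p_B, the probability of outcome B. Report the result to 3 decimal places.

MAP estimate of p_B = 0.111

The posterior is Dirichlet(αᵢ + nᵢ) = Dirichlet(17, 7, 33).
For a Dirichlet(a₁,…,a_K) with all aᵢ > 1, the mode has j-th component (aⱼ − 1)/(Σaᵢ − K).
Here Σaᵢ = 57 and K = 3, so p_B = (7 − 1)/(57 − 3) = 6/54 ≈ 0.111.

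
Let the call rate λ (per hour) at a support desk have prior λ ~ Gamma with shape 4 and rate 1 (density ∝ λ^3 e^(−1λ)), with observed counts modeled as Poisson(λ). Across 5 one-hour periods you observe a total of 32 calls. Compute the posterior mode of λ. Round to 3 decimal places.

λ̂_MAP = 5.833

Σxᵢ = 32, n = 5.
Posterior ∝ λ^3e^(−1λ) · λ^32e^(−5λ) = λ^35e^(−6λ), i.e. Gamma(shape=36, rate=6).
The mode of a Gamma(a, b) with a ≥ 1 (shape–rate) is (a−1)/b = 35/6 ≈ 5.833.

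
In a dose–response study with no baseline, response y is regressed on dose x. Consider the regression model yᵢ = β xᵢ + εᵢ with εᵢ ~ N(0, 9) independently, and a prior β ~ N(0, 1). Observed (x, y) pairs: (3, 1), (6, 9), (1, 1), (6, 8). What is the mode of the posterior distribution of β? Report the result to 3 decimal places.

log p(β | y) = −Σ(yᵢ − βxᵢ)²/(2·9) − β²/(2·1) + const.
Setting the derivative to zero: Σxᵢ(yᵢ − βxᵢ)/9 − β/1 = 0, so β = Σxᵢyᵢ / (Σxᵢ² + σ²/τ²).
Σxᵢyᵢ = 3·1 + 6·9 + 1·1 + 6·8 = 106; Σxᵢ² = 82; σ²/τ² = 9.
β̂_MAP = 106 / (82 + 9) = 106/91 ≈ 1.165.

β̂_MAP = 1.165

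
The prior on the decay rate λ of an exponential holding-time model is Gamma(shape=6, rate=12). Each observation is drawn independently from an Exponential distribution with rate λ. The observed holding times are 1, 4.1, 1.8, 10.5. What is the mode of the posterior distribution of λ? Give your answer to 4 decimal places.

λ̂_MAP = 0.3061

The Exponential(rate=λ) likelihood is ∝ λ^n e^(−λΣtᵢ). Here n = 4 and Σtᵢ = 1 + 4.1 + 1.8 + 10.5 = 17.4.
Posterior ∝ λ^5e^(−12λ) · λ^4e^(−17.4λ) = λ^9e^(−29.4λ), i.e. Gamma(10, 29.4).
Mode = (a−1)/b = 9/29.4 ≈ 0.3061.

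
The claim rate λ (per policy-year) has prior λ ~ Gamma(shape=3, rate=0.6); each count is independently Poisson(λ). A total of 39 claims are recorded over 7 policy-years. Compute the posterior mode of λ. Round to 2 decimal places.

λ̂_MAP = 5.39

Σxᵢ = 39, n = 7.
Posterior ∝ λ^2e^(−0.6λ) · λ^39e^(−7λ) = λ^41e^(−7.6λ), i.e. Gamma(shape=42, rate=7.6).
The mode of a Gamma(a, b) with a ≥ 1 (shape–rate) is (a−1)/b = 41/7.6 ≈ 5.39.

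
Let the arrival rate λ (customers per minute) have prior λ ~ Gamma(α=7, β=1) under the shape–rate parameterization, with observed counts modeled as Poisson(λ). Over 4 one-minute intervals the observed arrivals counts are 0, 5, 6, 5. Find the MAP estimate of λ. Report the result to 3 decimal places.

Σxᵢ = 0+5+6+5 = 16, with n = 4.
Posterior ∝ λ^6e^(−1λ) · λ^16e^(−4λ) = λ^22e^(−5λ), i.e. Gamma(shape=23, rate=5).
The mode of a Gamma(a, b) with a ≥ 1 (shape–rate) is (a−1)/b = 22/5 ≈ 4.400.

λ̂_MAP = 4.400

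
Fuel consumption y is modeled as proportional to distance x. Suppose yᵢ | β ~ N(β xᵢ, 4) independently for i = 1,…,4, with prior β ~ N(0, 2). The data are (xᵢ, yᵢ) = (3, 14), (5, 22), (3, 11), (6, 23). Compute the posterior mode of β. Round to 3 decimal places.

β̂_MAP = 3.988

log p(β | y) = −Σ(yᵢ − βxᵢ)²/(2·4) − β²/(2·2) + const.
Setting the derivative to zero: Σxᵢ(yᵢ − βxᵢ)/4 − β/2 = 0, so β = Σxᵢyᵢ / (Σxᵢ² + σ²/τ²).
Σxᵢyᵢ = 3·14 + 5·22 + 3·11 + 6·23 = 323; Σxᵢ² = 79; σ²/τ² = 2.
β̂_MAP = 323 / (79 + 2) = 323/81 ≈ 3.988.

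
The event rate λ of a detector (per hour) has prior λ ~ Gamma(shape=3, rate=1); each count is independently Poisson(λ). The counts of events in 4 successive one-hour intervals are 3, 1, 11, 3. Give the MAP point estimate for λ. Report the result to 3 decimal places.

λ̂_MAP = 4.000

Σxᵢ = 3+1+11+3 = 18, with n = 4.
Posterior ∝ λ^2e^(−1λ) · λ^18e^(−4λ) = λ^20e^(−5λ), i.e. Gamma(shape=21, rate=5).
The mode of a Gamma(a, b) with a ≥ 1 (shape–rate) is (a−1)/b = 20/5 ≈ 4.000.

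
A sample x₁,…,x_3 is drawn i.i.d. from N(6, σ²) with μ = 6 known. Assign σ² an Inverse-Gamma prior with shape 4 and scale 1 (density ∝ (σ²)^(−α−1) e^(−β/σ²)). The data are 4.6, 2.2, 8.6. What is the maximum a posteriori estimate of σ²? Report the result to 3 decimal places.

Sum of squared deviations about the known mean: SS = (4.6−6)² + (2.2−6)² + (8.6−6)² = 23.16.
The Normal likelihood contributes (σ²)^(−n/2) exp(−SS/(2σ²)), so the posterior is Inverse-Gamma(α + n/2, β + SS/2) = Inverse-Gamma(5.5, 12.58).
The mode of Inverse-Gamma(a, b) is b/(a+1) = 12.58/6.5 ≈ 1.935.

σ̂²_MAP = 1.935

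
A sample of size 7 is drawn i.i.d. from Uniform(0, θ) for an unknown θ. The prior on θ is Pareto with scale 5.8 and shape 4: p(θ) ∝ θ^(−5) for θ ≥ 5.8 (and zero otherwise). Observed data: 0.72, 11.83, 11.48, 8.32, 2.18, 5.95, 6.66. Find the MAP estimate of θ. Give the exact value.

θ̂_MAP = 11.83

The Uniform(0, θ) likelihood is θ^(−n) for θ ≥ max(xᵢ), zero otherwise. Here max(xᵢ) = 11.83.
Posterior ∝ θ^(−5) · θ^(−7) = θ^(−12) on θ ≥ max(5.8, 11.83) = 11.83.
This density is strictly decreasing in θ, so the posterior mode lies at the lower boundary of the support.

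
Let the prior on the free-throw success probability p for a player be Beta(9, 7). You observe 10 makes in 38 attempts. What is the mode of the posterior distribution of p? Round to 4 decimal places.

Prior: Beta(9, 7).
Data: 10 successes in 38 trials. The binomial likelihood contributes p^10(1−p)^28, so the posterior is Beta(9+10, 7+28) = Beta(19, 35).
For Beta(a, b) with a, b > 1 the mode is (a−1)/(a+b−2) = 18/52 ≈ 0.3462.

p̂_MAP = 0.3462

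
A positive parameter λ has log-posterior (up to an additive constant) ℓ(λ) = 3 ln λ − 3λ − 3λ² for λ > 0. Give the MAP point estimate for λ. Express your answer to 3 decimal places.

ℓ'(λ) = 3/λ − 3 − 6λ. Setting this to zero and multiplying by λ: 6λ² + 3λ − 3 = 0.
λ = (−3 + √(3² + 4·6·3)) / (2·6) = (−3 + √81) / 12 = (−3 + 9)/12 = 1/2.
ℓ''(λ) = −3/λ² − 6 < 0, confirming a maximum.

λ̂_MAP = 0.500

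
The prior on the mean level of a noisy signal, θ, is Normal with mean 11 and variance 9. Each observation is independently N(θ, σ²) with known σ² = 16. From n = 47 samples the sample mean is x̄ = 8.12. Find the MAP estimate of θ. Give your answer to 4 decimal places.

n = 47, x̄ = 8.12.
For a Normal prior and Normal likelihood with known variance, the posterior is Normal; its mode equals its mean, the precision-weighted average.
Prior precision 1/σ₀² = 1/9; data precision n/σ² = 47/16 = 2.9375.
θ̂ = ((1/9)·11 + 2.9375·8.12) / (1/9 + 2.9375) = (90269/3600)/(439/144) = 90269/10975 ≈ 8.2250.

θ̂_MAP = 8.2250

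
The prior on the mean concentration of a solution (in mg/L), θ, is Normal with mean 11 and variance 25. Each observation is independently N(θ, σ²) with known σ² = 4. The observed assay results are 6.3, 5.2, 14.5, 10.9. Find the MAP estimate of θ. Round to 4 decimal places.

n = 4; x̄ = (6.3 + 5.2 + 14.5 + 10.9)/4 = 36.9/4 = 9.225.
For a Normal prior and Normal likelihood with known variance, the posterior is Normal; its mode equals its mean, the precision-weighted average.
Prior precision 1/σ₀² = 1/25 = 0.04; data precision n/σ² = 4/4 = 1.
θ̂ = (0.04·11 + 1·9.225) / (0.04 + 1) = 9.665/1.04 = 1933/208 ≈ 9.2933.

θ̂_MAP = 9.2933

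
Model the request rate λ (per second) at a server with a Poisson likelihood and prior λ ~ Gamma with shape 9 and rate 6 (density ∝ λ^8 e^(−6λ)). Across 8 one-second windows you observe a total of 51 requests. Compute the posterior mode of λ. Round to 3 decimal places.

λ̂_MAP = 4.214

Σxᵢ = 51, n = 8.
Posterior ∝ λ^8e^(−6λ) · λ^51e^(−8λ) = λ^59e^(−14λ), i.e. Gamma(shape=60, rate=14).
The mode of a Gamma(a, b) with a ≥ 1 (shape–rate) is (a−1)/b = 59/14 ≈ 4.214.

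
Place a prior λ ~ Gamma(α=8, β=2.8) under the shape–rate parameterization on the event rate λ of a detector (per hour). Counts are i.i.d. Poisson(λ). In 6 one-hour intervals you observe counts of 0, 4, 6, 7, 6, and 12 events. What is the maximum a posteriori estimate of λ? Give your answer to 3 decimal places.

λ̂_MAP = 4.773

Σxᵢ = 0+4+6+7+6+12 = 35, with n = 6.
Posterior ∝ λ^7e^(−2.8λ) · λ^35e^(−6λ) = λ^42e^(−8.8λ), i.e. Gamma(shape=43, rate=8.8).
The mode of a Gamma(a, b) with a ≥ 1 (shape–rate) is (a−1)/b = 42/8.8 ≈ 4.773.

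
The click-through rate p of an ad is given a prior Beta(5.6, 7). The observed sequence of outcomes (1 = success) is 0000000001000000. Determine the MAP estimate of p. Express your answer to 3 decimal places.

p̂_MAP = 0.211

Prior: Beta(5.6, 7).
Data: 1 success in 16 trials (from the sequence). The binomial likelihood contributes p(1−p)^15, so the posterior is Beta(5.6+1, 7+15) = Beta(6.6, 22).
For Beta(a, b) with a, b > 1 the mode is (a−1)/(a+b−2) = 5.6/26.6 ≈ 0.211.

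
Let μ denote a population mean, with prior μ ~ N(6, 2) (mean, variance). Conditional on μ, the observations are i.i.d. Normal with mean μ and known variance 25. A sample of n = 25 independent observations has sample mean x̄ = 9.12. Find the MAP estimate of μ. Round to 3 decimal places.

n = 25, x̄ = 9.12.
For a Normal prior and Normal likelihood with known variance, the posterior is Normal; its mode equals its mean, the precision-weighted average.
Prior precision 1/σ₀² = 1/2 = 0.5; data precision n/σ² = 25/25 = 1.
μ̂ = (0.5·6 + 1·9.12) / (0.5 + 1) = 12.12/1.5 = 8.080.

μ̂_MAP = 8.080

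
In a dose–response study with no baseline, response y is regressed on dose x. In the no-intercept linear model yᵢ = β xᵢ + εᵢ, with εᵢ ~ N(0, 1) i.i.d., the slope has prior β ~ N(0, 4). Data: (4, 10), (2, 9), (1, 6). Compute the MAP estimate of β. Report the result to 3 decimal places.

log p(β | y) = −Σ(yᵢ − βxᵢ)²/(2·1) − β²/(2·4) + const.
Setting the derivative to zero: Σxᵢ(yᵢ − βxᵢ)/1 − β/4 = 0, so β = Σxᵢyᵢ / (Σxᵢ² + σ²/τ²).
Σxᵢyᵢ = 4·10 + 2·9 + 1·6 = 64; Σxᵢ² = 21; σ²/τ² = 0.25.
β̂_MAP = 64 / (21 + 0.25) = 64/21.25 ≈ 3.012.

β̂_MAP = 3.012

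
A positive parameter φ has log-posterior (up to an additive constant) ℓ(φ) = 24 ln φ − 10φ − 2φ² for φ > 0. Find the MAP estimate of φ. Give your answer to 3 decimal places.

φ̂_MAP = 1.500

ℓ'(φ) = 24/φ − 10 − 4φ. Setting this to zero and multiplying by φ: 4φ² + 10φ − 24 = 0.
φ = (−10 + √(10² + 4·4·24)) / (2·4) = (−10 + √484) / 8 = (−10 + 22)/8 = 3/2.
ℓ''(φ) = −24/φ² − 4 < 0, confirming a maximum.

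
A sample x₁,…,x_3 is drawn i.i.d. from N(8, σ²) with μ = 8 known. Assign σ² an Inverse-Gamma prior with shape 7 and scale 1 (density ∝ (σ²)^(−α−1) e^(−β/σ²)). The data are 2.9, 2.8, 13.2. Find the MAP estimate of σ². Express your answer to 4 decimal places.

Sum of squared deviations about the known mean: SS = (2.9−8)² + (2.8−8)² + (13.2−8)² = 80.09.
The Normal likelihood contributes (σ²)^(−n/2) exp(−SS/(2σ²)), so the posterior is Inverse-Gamma(α + n/2, β + SS/2) = Inverse-Gamma(8.5, 41.045).
The mode of Inverse-Gamma(a, b) is b/(a+1) = 41.045/9.5 ≈ 4.3205.

σ̂²_MAP = 4.3205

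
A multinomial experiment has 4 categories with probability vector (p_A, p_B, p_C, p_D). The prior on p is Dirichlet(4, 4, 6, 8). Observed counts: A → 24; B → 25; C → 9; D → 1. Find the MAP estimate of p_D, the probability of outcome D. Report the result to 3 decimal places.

MAP estimate of p_D = 0.104

The posterior is Dirichlet(αᵢ + nᵢ) = Dirichlet(28, 29, 15, 9).
For a Dirichlet(a₁,…,a_K) with all aᵢ > 1, the mode has j-th component (aⱼ − 1)/(Σaᵢ − K).
Here Σaᵢ = 81 and K = 4, so p_D = (9 − 1)/(81 − 4) = 8/77 ≈ 0.104.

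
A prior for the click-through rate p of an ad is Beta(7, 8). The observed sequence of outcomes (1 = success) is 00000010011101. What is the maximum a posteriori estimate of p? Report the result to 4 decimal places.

p̂_MAP = 0.4074

Prior: Beta(7, 8).
Data: 5 successes in 14 trials (from the sequence). The binomial likelihood contributes p^5(1−p)^9, so the posterior is Beta(7+5, 8+9) = Beta(12, 17).
For Beta(a, b) with a, b > 1 the mode is (a−1)/(a+b−2) = 11/27 ≈ 0.4074.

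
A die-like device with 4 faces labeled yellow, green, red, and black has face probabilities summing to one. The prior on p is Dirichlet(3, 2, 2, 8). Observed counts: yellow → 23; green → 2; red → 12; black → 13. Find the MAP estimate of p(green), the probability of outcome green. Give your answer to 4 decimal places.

MAP estimate of p(green) = 0.0492

The posterior is Dirichlet(αᵢ + nᵢ) = Dirichlet(26, 4, 14, 21).
For a Dirichlet(a₁,…,a_K) with all aᵢ > 1, the mode has j-th component (aⱼ − 1)/(Σaᵢ − K).
Here Σaᵢ = 65 and K = 4, so p(green) = (4 − 1)/(65 − 4) = 3/61 ≈ 0.0492.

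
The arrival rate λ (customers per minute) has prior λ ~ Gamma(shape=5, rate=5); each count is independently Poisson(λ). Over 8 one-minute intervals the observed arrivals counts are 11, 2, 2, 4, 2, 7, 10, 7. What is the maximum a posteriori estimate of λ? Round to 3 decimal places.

Σxᵢ = 11+2+2+4+2+7+10+7 = 45, with n = 8.
Posterior ∝ λ^4e^(−5λ) · λ^45e^(−8λ) = λ^49e^(−13λ), i.e. Gamma(shape=50, rate=13).
The mode of a Gamma(a, b) with a ≥ 1 (shape–rate) is (a−1)/b = 49/13 ≈ 3.769.

λ̂_MAP = 3.769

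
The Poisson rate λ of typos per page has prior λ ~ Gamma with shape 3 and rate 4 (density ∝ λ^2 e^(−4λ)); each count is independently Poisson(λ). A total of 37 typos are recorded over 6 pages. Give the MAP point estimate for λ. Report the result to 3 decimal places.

Σxᵢ = 37, n = 6.
Posterior ∝ λ^2e^(−4λ) · λ^37e^(−6λ) = λ^39e^(−10λ), i.e. Gamma(shape=40, rate=10).
The mode of a Gamma(a, b) with a ≥ 1 (shape–rate) is (a−1)/b = 39/10 ≈ 3.900.

λ̂_MAP = 3.900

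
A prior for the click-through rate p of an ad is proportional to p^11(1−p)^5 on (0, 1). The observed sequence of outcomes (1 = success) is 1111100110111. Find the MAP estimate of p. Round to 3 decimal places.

The prior density ∝ p^11(1−p)^5 is the kernel of Beta(12, 6).
Data: 10 successes in 13 trials (from the sequence). The binomial likelihood contributes p^10(1−p)^3, so the posterior is Beta(12+10, 6+3) = Beta(22, 9).
For Beta(a, b) with a, b > 1 the mode is (a−1)/(a+b−2) = 21/29 ≈ 0.724.

p̂_MAP = 0.724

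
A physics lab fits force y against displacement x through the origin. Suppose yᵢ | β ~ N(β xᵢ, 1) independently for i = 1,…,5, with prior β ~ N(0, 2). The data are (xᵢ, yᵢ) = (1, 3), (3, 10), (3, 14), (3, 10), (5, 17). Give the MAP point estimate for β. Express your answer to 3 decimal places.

β̂_MAP = 3.551

log p(β | y) = −Σ(yᵢ − βxᵢ)²/(2·1) − β²/(2·2) + const.
Setting the derivative to zero: Σxᵢ(yᵢ − βxᵢ)/1 − β/2 = 0, so β = Σxᵢyᵢ / (Σxᵢ² + σ²/τ²).
Σxᵢyᵢ = 1·3 + 3·10 + 3·14 + 3·10 + 5·17 = 190; Σxᵢ² = 53; σ²/τ² = 0.5.
β̂_MAP = 190 / (53 + 0.5) = 190/53.5 ≈ 3.551.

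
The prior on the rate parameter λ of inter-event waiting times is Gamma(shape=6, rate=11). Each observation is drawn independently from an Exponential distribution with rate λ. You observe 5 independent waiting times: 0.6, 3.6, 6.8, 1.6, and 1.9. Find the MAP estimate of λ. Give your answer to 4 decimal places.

The Exponential(rate=λ) likelihood is ∝ λ^n e^(−λΣtᵢ). Here n = 5 and Σtᵢ = 0.6 + 3.6 + 6.8 + 1.6 + 1.9 = 14.5.
Posterior ∝ λ^5e^(−11λ) · λ^5e^(−14.5λ) = λ^10e^(−25.5λ), i.e. Gamma(11, 25.5).
Mode = (a−1)/b = 10/25.5 ≈ 0.3922.

λ̂_MAP = 0.3922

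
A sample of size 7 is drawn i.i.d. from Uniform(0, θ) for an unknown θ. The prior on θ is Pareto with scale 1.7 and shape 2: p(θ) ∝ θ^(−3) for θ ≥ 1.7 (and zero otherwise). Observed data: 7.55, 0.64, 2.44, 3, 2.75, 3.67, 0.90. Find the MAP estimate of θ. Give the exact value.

θ̂_MAP = 7.55

The Uniform(0, θ) likelihood is θ^(−n) for θ ≥ max(xᵢ), zero otherwise. Here max(xᵢ) = 7.55.
Posterior ∝ θ^(−3) · θ^(−7) = θ^(−10) on θ ≥ max(1.7, 7.55) = 7.55.
This density is strictly decreasing in θ, so the posterior mode lies at the lower boundary of the support.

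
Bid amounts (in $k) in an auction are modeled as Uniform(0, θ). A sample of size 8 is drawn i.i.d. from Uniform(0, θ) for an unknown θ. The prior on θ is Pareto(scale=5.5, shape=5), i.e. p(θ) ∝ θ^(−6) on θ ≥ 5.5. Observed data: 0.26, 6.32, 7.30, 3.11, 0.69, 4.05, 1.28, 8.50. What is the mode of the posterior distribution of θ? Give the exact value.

The Uniform(0, θ) likelihood is θ^(−n) for θ ≥ max(xᵢ), zero otherwise. Here max(xᵢ) = 8.50.
Posterior ∝ θ^(−6) · θ^(−8) = θ^(−14) on θ ≥ max(5.5, 8.50) = 8.50.
This density is strictly decreasing in θ, so the posterior mode lies at the lower boundary of the support.

θ̂_MAP = 8.50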